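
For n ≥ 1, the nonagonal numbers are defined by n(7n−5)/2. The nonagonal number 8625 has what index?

50

Set n(7n−5)/2 = 8625, giving 7n² − 5n − 17250 = 0.
So n = (5 + 695) / 14 = 700/14 = 50.
Check: 50·(7·50 − 5)/2 = 8625. ✓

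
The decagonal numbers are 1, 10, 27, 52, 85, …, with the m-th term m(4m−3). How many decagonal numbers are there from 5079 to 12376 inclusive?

20

The n-th decagonal number is n(4n−3).
Smallest index with value ≥ 5079: n = 37 (giving 5365).
Largest index with value ≤ 12376: n = 56 (giving 12376).
Indices 37 through 56: 20 terms.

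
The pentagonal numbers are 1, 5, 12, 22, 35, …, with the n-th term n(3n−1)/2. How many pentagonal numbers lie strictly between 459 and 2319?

22

The n-th pentagonal number is n(3n−1)/2.
Smallest index with value > 459: n = 18 (giving 477).
Largest index with value < 2319: n = 39 (giving 2262).
Indices 18 through 39: 22 terms.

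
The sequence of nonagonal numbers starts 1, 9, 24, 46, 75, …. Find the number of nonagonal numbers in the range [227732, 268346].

The n-th nonagonal number is n(7n−5)/2.
Smallest index with value ≥ 227732: n = 256 (giving 228736).
Largest index with value ≤ 268346: n = 277 (giving 267859).
Indices 256 through 277: 22 terms.

22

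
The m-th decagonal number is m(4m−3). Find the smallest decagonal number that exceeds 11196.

11502

Solve n(4n−3) > 11196 for integer n.
The largest n with value ≤ 11196 is 53 (since 11077 ≤ 11196 < 11502), so the first above is n = 54, value 11502.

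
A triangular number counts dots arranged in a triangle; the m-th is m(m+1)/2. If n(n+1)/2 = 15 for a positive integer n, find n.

5

Set n(n+1)/2 = 15, giving n² + n − 30 = 0.
The discriminant is 1 + 8·15 = 121, and √121 = 11.
So n = (-1 + 11) / 2 = 10/2 = 5.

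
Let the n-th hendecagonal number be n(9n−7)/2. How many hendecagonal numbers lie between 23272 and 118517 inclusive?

The n-th hendecagonal number is n(9n−7)/2.
Smallest index with value ≥ 23272: n = 73 (giving 23725).
Largest index with value ≤ 118517: n = 162 (giving 117531).
Indices 73 through 162: 90 terms.

90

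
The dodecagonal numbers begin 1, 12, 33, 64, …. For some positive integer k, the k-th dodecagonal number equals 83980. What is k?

Set n(5n−4) = 83980, giving 5n² − 4n − 83980 = 0.
The discriminant is 16 + 20·83980 = 1679616, and √1679616 = 1296.
So n = (4 + 1296) / 10 = 1300/10 = 130.

130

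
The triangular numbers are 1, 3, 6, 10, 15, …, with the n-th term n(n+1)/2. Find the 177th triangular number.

15753

The 177th triangular number is n(n+1)/2 with n = 177.
177·178/2 = 31506/2 = 15753.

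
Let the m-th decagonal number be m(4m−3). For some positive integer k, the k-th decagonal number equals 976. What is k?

16

Set n(4n−3) = 976, giving 4n² − 3n − 976 = 0.
So n = (3 + 125) / 8 = 128/8 = 16.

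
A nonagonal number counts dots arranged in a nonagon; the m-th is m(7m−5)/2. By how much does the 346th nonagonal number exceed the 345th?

Consecutive nonagonal numbers differ by 7n − 6: here 7·346 − 6 = 2416.

2416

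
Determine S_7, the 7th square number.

49

The 7th square number is n² with n = 7.
7² = 49.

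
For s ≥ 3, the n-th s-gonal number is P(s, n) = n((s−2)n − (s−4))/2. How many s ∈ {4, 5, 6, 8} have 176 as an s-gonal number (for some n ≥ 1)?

2

s = 4: P(4, 13) = 169 and P(4, 14) = 196; 176 is not s-gonal.
s = 5: P(5, 11) = 176. ✓
s = 6: P(6, 9) = 153 and P(6, 10) = 190; 176 is not s-gonal.
s = 8: P(8, 8) = 176. ✓
Hits: s ∈ {5, 8} → 2.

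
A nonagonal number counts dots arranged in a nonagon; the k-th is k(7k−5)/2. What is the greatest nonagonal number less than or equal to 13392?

13299

Solve n(7n−5)/2 ≤ 13392 for integer n.
n = 62 gives 13299 ≤ 13392, while n = 63 gives 13734 > 13392; so the answer is 13299.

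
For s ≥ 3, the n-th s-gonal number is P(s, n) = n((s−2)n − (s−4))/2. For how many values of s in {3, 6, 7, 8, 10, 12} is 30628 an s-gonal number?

2

s = 3: P(3, 247) = 30628. ✓
s = 6: P(6, 124) = 30628. ✓
s = 7: P(7, 110) = 30085 and P(7, 111) = 30636; 30628 is not s-gonal.
s = 8: P(8, 101) = 30401 and P(8, 102) = 31008; 30628 is not s-gonal.
s = 10: P(10, 87) = 30015 and P(10, 88) = 30712; 30628 is not s-gonal.
s = 12: P(12, 78) = 30108 and P(12, 79) = 30889; 30628 is not s-gonal.
Hits: s ∈ {3, 6} → 2.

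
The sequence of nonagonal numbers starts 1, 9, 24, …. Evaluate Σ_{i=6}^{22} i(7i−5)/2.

Σ i(7i−5)/2 = (7Σi² − 5Σi) / 2 over i = 6..22.
Σi = 253 − 15 = 238 and Σi² = 3795 − 55 = 3740.
(7·3740 − 5·238) / 2 = 24990/2 = 12495.

12495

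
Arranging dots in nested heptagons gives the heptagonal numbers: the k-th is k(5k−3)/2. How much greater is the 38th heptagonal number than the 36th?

38·(5·38 − 3)/2 = 3553 and 36·(5·36 − 3)/2 = 3186.
Difference: 3553 − 3186 = 367.

367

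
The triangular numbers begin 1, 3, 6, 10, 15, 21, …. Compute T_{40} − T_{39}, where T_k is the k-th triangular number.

Consecutive triangular numbers differ by n: T_{40} − T_{39} = 40.

40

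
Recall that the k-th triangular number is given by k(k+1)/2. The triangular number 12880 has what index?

160

Set n(n+1)/2 = 12880, giving n² + n − 25760 = 0.
The discriminant is 1 + 8·12880 = 103041, and √103041 = 321.
So n = (-1 + 321) / 2 = 320/2 = 160.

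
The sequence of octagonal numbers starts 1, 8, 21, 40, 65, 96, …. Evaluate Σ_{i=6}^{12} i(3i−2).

1659

Σ i(3i−2) = 3Σi² − 2Σi over i = 6..12.
Σi = 78 − 15 = 63 and Σi² = 650 − 55 = 595.
3·595 − 2·63 = 1659.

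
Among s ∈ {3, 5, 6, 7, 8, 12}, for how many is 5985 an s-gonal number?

2

s = 3: P(3, 108) = 5886 and P(3, 109) = 5995; 5985 is not s-gonal.
s = 5: P(5, 63) = 5922 and P(5, 64) = 6112; 5985 is not s-gonal.
s = 6: P(6, 54) = 5778 and P(6, 55) = 5995; 5985 is not s-gonal.
s = 7: P(7, 49) = 5929 and P(7, 50) = 6175; 5985 is not s-gonal.
s = 8: P(8, 45) = 5985. ✓
s = 12: P(12, 35) = 5985. ✓
Hits: s ∈ {8, 12} → 2.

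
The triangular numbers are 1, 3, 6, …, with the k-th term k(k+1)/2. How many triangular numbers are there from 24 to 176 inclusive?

The n-th triangular number is n(n+1)/2.
Smallest index with value ≥ 24: n = 7 (giving 28).
Largest index with value ≤ 176: n = 18 (giving 171).
Indices 7 through 18: 12 terms.

12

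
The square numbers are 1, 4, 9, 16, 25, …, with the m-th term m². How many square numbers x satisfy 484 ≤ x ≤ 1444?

The n-th square number is n².
Smallest index with value ≥ 484: n = 22 (giving 484).
Largest index with value ≤ 1444: n = 38 (giving 1444).
Indices 22 through 38: 17 terms.

17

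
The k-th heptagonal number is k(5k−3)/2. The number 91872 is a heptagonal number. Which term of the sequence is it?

Set n(5n−3)/2 = 91872, giving 5n² − 3n − 183744 = 0.
The discriminant is 9 + 40·91872 = 3674889, and √3674889 = 1917.
So n = (3 + 1917) / 10 = 1920/10 = 192.
Check: 192·(5·192 − 3)/2 = 91872. ✓

192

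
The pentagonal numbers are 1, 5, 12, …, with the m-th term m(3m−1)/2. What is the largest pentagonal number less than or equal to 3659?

Solve n(3n−1)/2 ≤ 3659 for integer n.
n = 49 gives 3577 ≤ 3659, while n = 50 gives 3725 > 3659; so the answer is 3577.

3577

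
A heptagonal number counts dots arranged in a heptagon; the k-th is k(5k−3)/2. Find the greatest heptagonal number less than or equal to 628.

Solve n(5n−3)/2 ≤ 628 for integer n.
n = 16 gives 616 ≤ 628, while n = 17 gives 697 > 628; so the answer is 616.

616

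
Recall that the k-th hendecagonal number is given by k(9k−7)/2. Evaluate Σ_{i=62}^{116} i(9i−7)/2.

Σ i(9i−7)/2 = (9Σi² − 7Σi) / 2 over i = 62..116.
Σi = 6786 − 1891 = 4895 and Σi² = 527046 − 77531 = 449515.
(9·449515 − 7·4895) / 2 = 4011370/2 = 2005685.

2005685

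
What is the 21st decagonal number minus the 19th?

314

21·(4·21 − 3) = 1701 and 19·(4·19 − 3) = 1387.
Difference: 1701 − 1387 = 314.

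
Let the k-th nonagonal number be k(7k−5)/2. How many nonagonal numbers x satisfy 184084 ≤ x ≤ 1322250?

386

The n-th nonagonal number is n(7n−5)/2.
Smallest index with value ≥ 184084: n = 230 (giving 184575).
Largest index with value ≤ 1322250: n = 615 (giving 1322250).
Indices 230 through 615: 386 terms.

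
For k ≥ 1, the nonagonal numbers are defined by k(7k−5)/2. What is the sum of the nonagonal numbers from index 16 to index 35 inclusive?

Σ i(7i−5)/2 = (7Σi² − 5Σi) / 2 over i = 16..35.
Σi = 630 − 120 = 510 and Σi² = 14910 − 1240 = 13670.
(7·13670 − 5·510) / 2 = 93140/2 = 46570.

46570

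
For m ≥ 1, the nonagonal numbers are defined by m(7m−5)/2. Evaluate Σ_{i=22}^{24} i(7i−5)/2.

Σ i(7i−5)/2 = (7Σi² − 5Σi) / 2 over i = 22..24.
Σi = 300 − 231 = 69 and Σi² = 4900 − 3311 = 1589.
(7·1589 − 5·69) / 2 = 10778/2 = 5389.

5389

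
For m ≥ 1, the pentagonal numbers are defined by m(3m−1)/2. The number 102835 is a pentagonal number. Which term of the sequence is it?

262

Set n(3n−1)/2 = 102835, giving 3n² − n − 205670 = 0.
The discriminant is 1 + 24·102835 = 2468041, and √2468041 = 1571.
So n = (1 + 1571) / 6 = 1572/6 = 262.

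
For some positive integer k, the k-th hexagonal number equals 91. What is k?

7

Set n(2n−1) = 91, giving 2n² − n − 91 = 0.
The discriminant is 1 + 8·91 = 729, and √729 = 27.
So n = (1 + 27) / 4 = 28/4 = 7.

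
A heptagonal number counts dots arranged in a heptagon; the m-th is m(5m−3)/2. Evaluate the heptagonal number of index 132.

The 132nd heptagonal number is n(5n−3)/2 with n = 132.
132·(5·132 − 3)/2 = 132·657/2 = 43362.

43362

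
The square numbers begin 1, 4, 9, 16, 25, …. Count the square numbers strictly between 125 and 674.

14

The n-th square number is n².
Smallest index with value > 125: n = 12 (giving 144).
Largest index with value < 674: n = 25 (giving 625).
Indices 12 through 25: 14 terms.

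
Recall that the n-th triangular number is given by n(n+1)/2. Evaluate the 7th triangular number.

28

7·8/2 = 56/2 = 28.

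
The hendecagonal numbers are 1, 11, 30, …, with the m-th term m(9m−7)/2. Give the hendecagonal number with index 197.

173951

197·(9·197 − 7)/2 = 197·1766/2 = 197·883 = 173951.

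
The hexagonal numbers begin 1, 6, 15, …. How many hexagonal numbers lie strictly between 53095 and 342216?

The n-th hexagonal number is n(2n−1).
Smallest index with value > 53095: n = 164 (giving 53628).
Largest index with value < 342216: n = 413 (giving 340725).
Indices 164 through 413: 250 terms.

250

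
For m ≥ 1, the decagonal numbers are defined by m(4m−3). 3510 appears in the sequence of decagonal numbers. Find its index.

Set n(4n−3) = 3510, giving 4n² − 3n − 3510 = 0.
So n = (3 + 237) / 8 = 240/8 = 30.

30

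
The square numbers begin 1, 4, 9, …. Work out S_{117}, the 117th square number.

The 117th square number is n² with n = 117.
117² = 13689.

13689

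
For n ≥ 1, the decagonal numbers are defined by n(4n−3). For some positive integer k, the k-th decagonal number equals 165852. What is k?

204

Set n(4n−3) = 165852, giving 4n² − 3n − 165852 = 0.
The discriminant is 9 + 16·165852 = 2653641, and √2653641 = 1629.
So n = (3 + 1629) / 8 = 1632/8 = 204.
Check: 204·(4·204 − 3) = 165852. ✓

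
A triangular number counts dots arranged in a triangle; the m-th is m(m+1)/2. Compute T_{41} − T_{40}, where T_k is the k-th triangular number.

Consecutive triangular numbers differ by n: T_{41} − T_{40} = 41.

41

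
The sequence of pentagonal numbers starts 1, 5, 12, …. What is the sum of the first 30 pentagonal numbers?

13950

Σ i(3i−1)/2 = (3Σi² − Σi) / 2 over i = 1..30.
Σi = 465 and Σi² = 9455.
(3·9455 − 1·465) / 2 = 27900/2 = 13950.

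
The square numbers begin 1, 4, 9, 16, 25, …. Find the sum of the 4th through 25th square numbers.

Σ_{i=4}^{25} i² = 5525 − 14 = 5511.

5511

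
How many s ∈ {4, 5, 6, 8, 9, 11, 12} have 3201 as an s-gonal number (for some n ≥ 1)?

1

s = 4: P(4, 56) = 3136 and P(4, 57) = 3249; 3201 is not s-gonal.
s = 5: P(5, 46) = 3151 and P(5, 47) = 3290; 3201 is not s-gonal.
s = 6: P(6, 40) = 3160 and P(6, 41) = 3321; 3201 is not s-gonal.
s = 8: P(8, 33) = 3201. ✓
s = 9: P(9, 30) = 3075 and P(9, 31) = 3286; 3201 is not s-gonal.
s = 11: P(11, 27) = 3186 and P(11, 28) = 3430; 3201 is not s-gonal.
s = 12: P(12, 25) = 3025 and P(12, 26) = 3276; 3201 is not s-gonal.
Hits: s ∈ {8} → 1.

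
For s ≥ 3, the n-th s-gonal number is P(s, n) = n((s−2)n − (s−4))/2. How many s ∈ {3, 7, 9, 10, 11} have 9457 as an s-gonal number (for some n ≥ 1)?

1

s = 3: P(3, 137) = 9453 and P(3, 138) = 9591; 9457 is not s-gonal.
s = 7: P(7, 61) = 9211 and P(7, 62) = 9517; 9457 is not s-gonal.
s = 9: P(9, 52) = 9334 and P(9, 53) = 9699; 9457 is not s-gonal.
s = 10: P(10, 49) = 9457. ✓
s = 11: P(11, 46) = 9361 and P(11, 47) = 9776; 9457 is not s-gonal.
Hits: s ∈ {10} → 1.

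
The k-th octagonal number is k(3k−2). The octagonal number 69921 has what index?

153

Set n(3n−2) = 69921, giving 3n² − 2n − 69921 = 0.
The discriminant is 4 + 12·69921 = 839056, and √839056 = 916.
So n = (2 + 916) / 6 = 918/6 = 153.
Check: 153·(3·153 − 2) = 69921. ✓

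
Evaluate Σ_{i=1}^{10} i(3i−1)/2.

Σ i(3i−1)/2 = (3Σi² − Σi) / 2 over i = 1..10.
Σi = 55 and Σi² = 385.
(3·385 − 1·55) / 2 = 1100/2 = 550.

550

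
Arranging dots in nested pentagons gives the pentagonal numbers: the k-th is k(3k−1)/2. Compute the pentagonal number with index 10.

The 10th pentagonal number is n(3n−1)/2 with n = 10.
10·(3·10 − 1)/2 = 10·29/2 = 145.

145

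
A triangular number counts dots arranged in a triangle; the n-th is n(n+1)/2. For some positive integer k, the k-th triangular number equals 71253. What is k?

Set n(n+1)/2 = 71253, giving n² + n − 142506 = 0.
The discriminant is 1 + 8·71253 = 570025, and √570025 = 755.
So n = (-1 + 755) / 2 = 754/2 = 377.
Check: 377·378/2 = 71253. ✓

377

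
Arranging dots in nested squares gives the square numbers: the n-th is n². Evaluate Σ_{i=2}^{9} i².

284

Σ_{i=2}^{9} i² = 285 − 1 = 284.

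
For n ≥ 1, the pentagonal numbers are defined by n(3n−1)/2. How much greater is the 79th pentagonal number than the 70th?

79·(3·79 − 1)/2 = 9322 and 70·(3·70 − 1)/2 = 7315.
Difference: 9322 − 7315 = 2007.

2007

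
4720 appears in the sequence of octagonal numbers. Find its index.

40

Set n(3n−2) = 4720, giving 3n² − 2n − 4720 = 0.
The discriminant is 4 + 12·4720 = 56644, and √56644 = 238.
So n = (2 + 238) / 6 = 240/6 = 40.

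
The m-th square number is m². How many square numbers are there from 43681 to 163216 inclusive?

196

The n-th square number is n².
Smallest index with value ≥ 43681: n = 209 (giving 43681).
Largest index with value ≤ 163216: n = 404 (giving 163216).
Indices 209 through 404: 196 terms.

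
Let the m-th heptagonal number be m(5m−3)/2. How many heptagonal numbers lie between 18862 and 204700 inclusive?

The n-th heptagonal number is n(5n−3)/2.
Smallest index with value ≥ 18862: n = 88 (giving 19228).
Largest index with value ≤ 204700: n = 286 (giving 204061).
Indices 88 through 286: 199 terms.

199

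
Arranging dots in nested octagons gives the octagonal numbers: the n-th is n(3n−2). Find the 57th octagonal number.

9633

The 57th octagonal number is n(3n−2) with n = 57.
57·(3·57 − 2) = 57·169 = 9633.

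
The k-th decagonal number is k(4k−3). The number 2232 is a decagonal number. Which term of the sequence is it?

24

Set n(4n−3) = 2232, giving 4n² − 3n − 2232 = 0.
The discriminant is 9 + 16·2232 = 35721, and √35721 = 189.
So n = (3 + 189) / 8 = 192/8 = 24.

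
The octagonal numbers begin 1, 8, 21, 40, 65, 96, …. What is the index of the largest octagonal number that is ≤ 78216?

Solve n(3n−2) ≤ 78216 for integer n.
n = 161 gives 77441 ≤ 78216, while n = 162 gives 78408 > 78216; so the answer is index 161.

161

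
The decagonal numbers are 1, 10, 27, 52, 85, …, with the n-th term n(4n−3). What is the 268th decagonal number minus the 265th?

268·(4·268 − 3) = 286492 and 265·(4·265 − 3) = 280105.
Difference: 286492 − 280105 = 6387.

6387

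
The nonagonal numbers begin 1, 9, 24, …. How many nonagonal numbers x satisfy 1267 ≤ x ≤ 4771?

18

The n-th nonagonal number is n(7n−5)/2.
Smallest index with value ≥ 1267: n = 20 (giving 1350).
Largest index with value ≤ 4771: n = 37 (giving 4699).
Indices 20 through 37: 18 terms.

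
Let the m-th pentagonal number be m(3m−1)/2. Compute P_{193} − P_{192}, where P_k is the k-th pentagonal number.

Consecutive pentagonal numbers differ by 3n − 2: here 3·193 − 2 = 577.

577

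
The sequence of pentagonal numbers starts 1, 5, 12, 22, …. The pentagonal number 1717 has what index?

Set n(3n−1)/2 = 1717, giving 3n² − n − 3434 = 0.
The discriminant is 1 + 24·1717 = 41209, and √41209 = 203.
So n = (1 + 203) / 6 = 204/6 = 34.

34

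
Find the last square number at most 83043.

82944

Solve n² ≤ 83043 for integer n.
n = 288 gives 82944 ≤ 83043, while n = 289 gives 83521 > 83043; so the answer is 82944.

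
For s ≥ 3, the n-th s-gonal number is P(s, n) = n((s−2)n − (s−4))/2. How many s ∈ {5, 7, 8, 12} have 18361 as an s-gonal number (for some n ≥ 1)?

2

s = 5: P(5, 110) = 18095 and P(5, 111) = 18426; 18361 is not s-gonal.
s = 7: P(7, 86) = 18361. ✓
s = 8: P(8, 78) = 18096 and P(8, 79) = 18565; 18361 is not s-gonal.
s = 12: P(12, 61) = 18361. ✓
Hits: s ∈ {7, 12} → 2.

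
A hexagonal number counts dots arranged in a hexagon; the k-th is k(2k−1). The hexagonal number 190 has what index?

10

Set n(2n−1) = 190, giving 2n² − n − 190 = 0.
The discriminant is 1 + 8·190 = 1521, and √1521 = 39.
So n = (1 + 39) / 4 = 40/4 = 10.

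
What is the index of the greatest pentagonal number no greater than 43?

Solve n(3n−1)/2 ≤ 43 for integer n.
n = 5 gives 35 ≤ 43, while n = 6 gives 51 > 43; so the answer is index 5.

5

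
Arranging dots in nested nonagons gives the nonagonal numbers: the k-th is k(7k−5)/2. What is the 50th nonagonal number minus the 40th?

3125

50·(7·50 − 5)/2 = 8625 and 40·(7·40 − 5)/2 = 5500.
Difference: 8625 − 5500 = 3125.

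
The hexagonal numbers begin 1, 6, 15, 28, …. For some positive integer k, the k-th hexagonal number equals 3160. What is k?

Set n(2n−1) = 3160, giving 2n² − n − 3160 = 0.
So n = (1 + 159) / 4 = 160/4 = 40.
Check: 40·(2·40 − 1) = 3160. ✓

40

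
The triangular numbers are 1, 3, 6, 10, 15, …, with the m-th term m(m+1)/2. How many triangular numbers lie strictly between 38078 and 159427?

The n-th triangular number is n(n+1)/2.
Smallest index with value > 38078: n = 276 (giving 38226).
Largest index with value < 159427: n = 564 (giving 159330).
Indices 276 through 564: 289 terms.

289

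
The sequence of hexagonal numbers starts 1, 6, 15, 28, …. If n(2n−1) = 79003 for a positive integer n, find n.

199

Set n(2n−1) = 79003, giving 2n² − n − 79003 = 0.
The discriminant is 1 + 8·79003 = 632025, and √632025 = 795.
So n = (1 + 795) / 4 = 796/4 = 199.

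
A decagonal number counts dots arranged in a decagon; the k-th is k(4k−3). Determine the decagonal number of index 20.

The 20th decagonal number is n(4n−3) with n = 20.
20·(4·20 − 3) = 20·77 = 1540.

1540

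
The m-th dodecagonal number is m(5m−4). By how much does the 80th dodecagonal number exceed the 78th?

1572

80·(5·80 − 4) = 31680 and 78·(5·78 − 4) = 30108.
Difference: 31680 − 30108 = 1572.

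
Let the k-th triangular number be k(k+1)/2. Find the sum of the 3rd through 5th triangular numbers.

31

Σ i(i+1)/2 = (Σi² + Σi) / 2 over i = 3..5.
Σi = 15 − 3 = 12 and Σi² = 55 − 5 = 50.
(1·50 + 1·12) / 2 = 62/2 = 31.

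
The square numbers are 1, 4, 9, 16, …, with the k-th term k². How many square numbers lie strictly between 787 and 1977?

The n-th square number is n².
Smallest index with value > 787: n = 29 (giving 841).
Largest index with value < 1977: n = 44 (giving 1936).
Indices 29 through 44: 16 terms.

16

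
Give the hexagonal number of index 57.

6441

57·(2·57 − 1) = 57·113 = 6441.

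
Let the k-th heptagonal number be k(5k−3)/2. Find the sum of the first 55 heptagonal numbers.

Σ i(5i−3)/2 = (5Σi² − 3Σi) / 2 over i = 1..55.
Σi = 1540 and Σi² = 56980.
(5·56980 − 3·1540) / 2 = 280280/2 = 140140.

140140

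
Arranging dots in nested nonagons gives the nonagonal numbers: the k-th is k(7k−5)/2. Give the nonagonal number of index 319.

319·(7·319 − 5)/2 = 319·2228/2 = 319·1114 = 355366.

355366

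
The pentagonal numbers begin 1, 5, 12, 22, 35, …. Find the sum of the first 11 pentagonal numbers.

Σ i(3i−1)/2 = (3Σi² − Σi) / 2 over i = 1..11.
Σi = 66 and Σi² = 506.
(3·506 − 1·66) / 2 = 1452/2 = 726.

726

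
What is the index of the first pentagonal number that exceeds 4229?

Solve n(3n−1)/2 > 4229 for integer n.
The largest n with value ≤ 4229 is 53 (since 4187 ≤ 4229 < 4347), so the first above is n = 54, value 4347.

54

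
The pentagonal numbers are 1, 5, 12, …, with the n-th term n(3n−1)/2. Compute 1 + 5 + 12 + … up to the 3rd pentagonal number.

Σ i(3i−1)/2 = (3Σi² − Σi) / 2 over i = 1..3.
Σi = 6 and Σi² = 14.
(3·14 − 1·6) / 2 = 36/2 = 18.

18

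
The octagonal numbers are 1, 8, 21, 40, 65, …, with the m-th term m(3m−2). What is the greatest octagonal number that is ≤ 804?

736

Solve n(3n−2) ≤ 804 for integer n.
n = 16 gives 736 ≤ 804, while n = 17 gives 833 > 804; so the answer is 736.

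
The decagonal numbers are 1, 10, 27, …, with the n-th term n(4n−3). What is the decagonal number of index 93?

34317

The 93rd decagonal number is n(4n−3) with n = 93.
93·(4·93 − 3) = 93·369 = 34317.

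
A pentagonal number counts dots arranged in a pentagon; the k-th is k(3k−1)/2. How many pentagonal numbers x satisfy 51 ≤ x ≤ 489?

The n-th pentagonal number is n(3n−1)/2.
Smallest index with value ≥ 51: n = 6 (giving 51).
Largest index with value ≤ 489: n = 18 (giving 477).
Indices 6 through 18: 13 terms.

13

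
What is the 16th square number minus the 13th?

87

16² = 256 and 13² = 169.
Difference: 256 − 169 = 87.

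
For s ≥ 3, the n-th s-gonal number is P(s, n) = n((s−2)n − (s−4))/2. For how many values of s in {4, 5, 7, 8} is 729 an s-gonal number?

1

s = 4: P(4, 27) = 729. ✓
s = 5: P(5, 22) = 715 and P(5, 23) = 782; 729 is not s-gonal.
s = 7: P(7, 17) = 697 and P(7, 18) = 783; 729 is not s-gonal.
s = 8: P(8, 15) = 645 and P(8, 16) = 736; 729 is not s-gonal.
Hits: s ∈ {4} → 1.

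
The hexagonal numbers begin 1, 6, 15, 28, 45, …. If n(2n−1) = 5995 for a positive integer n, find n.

55

Set n(2n−1) = 5995, giving 2n² − n − 5995 = 0.
The discriminant is 1 + 8·5995 = 47961, and √47961 = 219.
So n = (1 + 219) / 4 = 220/4 = 55.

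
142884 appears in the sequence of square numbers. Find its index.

We need n² = 142884, so n = √142884 = 378.
Check: 378² = 142884. ✓

378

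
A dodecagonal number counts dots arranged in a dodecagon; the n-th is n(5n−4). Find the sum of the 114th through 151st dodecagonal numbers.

Σ i(5i−4) = 5Σi² − 4Σi over i = 114..151.
Σi = 11476 − 6441 = 5035 and Σi² = 1159076 − 487369 = 671707.
5·671707 − 4·5035 = 3338395.

3338395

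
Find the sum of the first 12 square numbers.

650

Σ_{i=1}^{12} i² = 12·13·25/6 = 650.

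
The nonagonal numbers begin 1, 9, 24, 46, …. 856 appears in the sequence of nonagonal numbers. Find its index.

16

Set n(7n−5)/2 = 856, giving 7n² − 5n − 1712 = 0.
The discriminant is 25 + 56·856 = 47961, and √47961 = 219.
So n = (5 + 219) / 14 = 224/14 = 16.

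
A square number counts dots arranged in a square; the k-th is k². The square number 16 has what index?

4

We need n² = 16, so n = √16 = 4.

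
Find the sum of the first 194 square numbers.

Σ_{i=1}^{194} i² = 194·195·389/6 = 2452645.

2452645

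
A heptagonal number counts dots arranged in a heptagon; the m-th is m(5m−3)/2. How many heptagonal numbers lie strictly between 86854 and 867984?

403

The n-th heptagonal number is n(5n−3)/2.
Smallest index with value > 86854: n = 187 (giving 87142).
Largest index with value < 867984: n = 589 (giving 866419).
Indices 187 through 589: 403 terms.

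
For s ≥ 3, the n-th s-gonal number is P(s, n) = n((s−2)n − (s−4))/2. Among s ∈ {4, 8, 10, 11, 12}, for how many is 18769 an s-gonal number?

s = 4: P(4, 137) = 18769. ✓
s = 8: P(8, 79) = 18565 and P(8, 80) = 19040; 18769 is not s-gonal.
s = 10: P(10, 68) = 18292 and P(10, 69) = 18837; 18769 is not s-gonal.
s = 11: P(11, 64) = 18208 and P(11, 65) = 18785; 18769 is not s-gonal.
s = 12: P(12, 61) = 18361 and P(12, 62) = 18972; 18769 is not s-gonal.
Hits: s ∈ {4} → 1.

1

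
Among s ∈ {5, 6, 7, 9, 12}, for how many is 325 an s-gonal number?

s = 5: P(5, 14) = 287 and P(5, 15) = 330; 325 is not s-gonal.
s = 6: P(6, 13) = 325. ✓
s = 7: P(7, 11) = 286 and P(7, 12) = 342; 325 is not s-gonal.
s = 9: P(9, 10) = 325. ✓
s = 12: P(12, 8) = 288 and P(12, 9) = 369; 325 is not s-gonal.
Hits: s ∈ {6, 9} → 2.

2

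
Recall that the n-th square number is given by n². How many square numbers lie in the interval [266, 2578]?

34

The n-th square number is n².
Smallest index with value ≥ 266: n = 17 (giving 289).
Largest index with value ≤ 2578: n = 50 (giving 2500).
Indices 17 through 50: 34 terms.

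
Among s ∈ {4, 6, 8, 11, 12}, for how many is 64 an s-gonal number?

2

s = 4: P(4, 8) = 64. ✓
s = 6: P(6, 5) = 45 and P(6, 6) = 66; 64 is not s-gonal.
s = 8: P(8, 4) = 40 and P(8, 5) = 65; 64 is not s-gonal.
s = 11: P(11, 4) = 58 and P(11, 5) = 95; 64 is not s-gonal.
s = 12: P(12, 4) = 64. ✓
Hits: s ∈ {4, 12} → 2.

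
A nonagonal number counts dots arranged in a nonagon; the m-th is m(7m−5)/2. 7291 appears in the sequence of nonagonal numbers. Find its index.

Set n(7n−5)/2 = 7291, giving 7n² − 5n − 14582 = 0.
The discriminant is 25 + 56·7291 = 408321, and √408321 = 639.
So n = (5 + 639) / 14 = 644/14 = 46.

46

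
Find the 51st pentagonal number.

51·(3·51 − 1)/2 = 51·152/2 = 51·76 = 3876.

3876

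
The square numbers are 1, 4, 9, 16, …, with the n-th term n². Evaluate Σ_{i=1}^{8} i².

204

Σ_{i=1}^{8} i² = 8·9·17/6 = 204.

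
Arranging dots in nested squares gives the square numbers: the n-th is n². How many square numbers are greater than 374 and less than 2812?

34

The n-th square number is n².
Smallest index with value > 374: n = 20 (giving 400).
Largest index with value < 2812: n = 53 (giving 2809).
Indices 20 through 53: 34 terms.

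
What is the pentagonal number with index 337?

170185

337·(3·337 − 1)/2 = 337·1010/2 = 337·505 = 170185.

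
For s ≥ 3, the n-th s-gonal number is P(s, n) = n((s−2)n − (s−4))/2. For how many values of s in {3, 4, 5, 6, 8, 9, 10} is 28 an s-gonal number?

2

s = 3: P(3, 7) = 28. ✓
s = 4: P(4, 5) = 25 and P(4, 6) = 36; 28 is not s-gonal.
s = 5: P(5, 4) = 22 and P(5, 5) = 35; 28 is not s-gonal.
s = 6: P(6, 4) = 28. ✓
s = 8: P(8, 3) = 21 and P(8, 4) = 40; 28 is not s-gonal.
s = 9: P(9, 3) = 24 and P(9, 4) = 46; 28 is not s-gonal.
s = 10: P(10, 3) = 27 and P(10, 4) = 52; 28 is not s-gonal.
Hits: s ∈ {3, 6} → 2.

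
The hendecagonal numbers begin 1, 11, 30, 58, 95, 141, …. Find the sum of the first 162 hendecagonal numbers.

6390252

Σ i(9i−7)/2 = (9Σi² − 7Σi) / 2 over i = 1..162.
Σi = 13203 and Σi² = 1430325.
(9·1430325 − 7·13203) / 2 = 12780504/2 = 6390252.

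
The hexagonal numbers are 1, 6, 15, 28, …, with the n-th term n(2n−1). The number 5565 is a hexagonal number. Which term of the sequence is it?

Set n(2n−1) = 5565, giving 2n² − n − 5565 = 0.
The discriminant is 1 + 8·5565 = 44521, and √44521 = 211.
So n = (1 + 211) / 4 = 212/4 = 53.

53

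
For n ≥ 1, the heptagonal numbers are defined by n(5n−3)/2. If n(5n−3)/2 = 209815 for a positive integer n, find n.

Set n(5n−3)/2 = 209815, giving 5n² − 3n − 419630 = 0.
So n = (3 + 2897) / 10 = 2900/10 = 290.
Check: 290·(5·290 − 3)/2 = 209815. ✓

290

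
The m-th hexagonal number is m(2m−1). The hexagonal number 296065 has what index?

385

Set n(2n−1) = 296065, giving 2n² − n − 296065 = 0.
So n = (1 + 1539) / 4 = 1540/4 = 385.
Check: 385·(2·385 − 1) = 296065. ✓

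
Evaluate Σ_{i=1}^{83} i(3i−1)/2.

289338

Σ i(3i−1)/2 = (3Σi² − Σi) / 2 over i = 1..83.
Σi = 3486 and Σi² = 194054.
(3·194054 − 1·3486) / 2 = 578676/2 = 289338.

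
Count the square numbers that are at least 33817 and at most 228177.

294

The n-th square number is n².
Smallest index with value ≥ 33817: n = 184 (giving 33856).
Largest index with value ≤ 228177: n = 477 (giving 227529).
Indices 184 through 477: 294 terms.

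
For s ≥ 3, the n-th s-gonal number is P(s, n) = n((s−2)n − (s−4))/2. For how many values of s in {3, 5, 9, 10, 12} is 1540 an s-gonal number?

2

s = 3: P(3, 55) = 1540. ✓
s = 5: P(5, 32) = 1520 and P(5, 33) = 1617; 1540 is not s-gonal.
s = 9: P(9, 21) = 1491 and P(9, 22) = 1639; 1540 is not s-gonal.
s = 10: P(10, 20) = 1540. ✓
s = 12: P(12, 17) = 1377 and P(12, 18) = 1548; 1540 is not s-gonal.
Hits: s ∈ {3, 10} → 2.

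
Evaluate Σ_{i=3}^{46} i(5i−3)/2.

82148

Σ i(5i−3)/2 = (5Σi² − 3Σi) / 2 over i = 3..46.
Σi = 1081 − 3 = 1078 and Σi² = 33511 − 5 = 33506.
(5·33506 − 3·1078) / 2 = 164296/2 = 82148.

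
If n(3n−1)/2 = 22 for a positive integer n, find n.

Set n(3n−1)/2 = 22, giving 3n² − n − 44 = 0.
So n = (1 + 23) / 6 = 24/6 = 4.
Check: 4·(3·4 − 1)/2 = 22. ✓

4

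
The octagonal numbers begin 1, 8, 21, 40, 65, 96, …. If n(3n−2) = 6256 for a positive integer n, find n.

46

Set n(3n−2) = 6256, giving 3n² − 2n − 6256 = 0.
The discriminant is 4 + 12·6256 = 75076, and √75076 = 274.
So n = (2 + 274) / 6 = 276/6 = 46.
Check: 46·(3·46 − 2) = 6256. ✓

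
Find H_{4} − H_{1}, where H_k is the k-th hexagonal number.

4·(2·4 − 1) = 28 and 1·(2·1 − 1) = 1.
Difference: 28 − 1 = 27.

27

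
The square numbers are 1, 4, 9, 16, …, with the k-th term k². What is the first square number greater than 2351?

2401

Solve n² > 2351 for integer n.
The largest n with value ≤ 2351 is 48 (since 2304 ≤ 2351 < 2401), so the first above is n = 49, value 2401.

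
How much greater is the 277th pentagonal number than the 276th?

829

Consecutive pentagonal numbers differ by 3n − 2: here 3·277 − 2 = 829.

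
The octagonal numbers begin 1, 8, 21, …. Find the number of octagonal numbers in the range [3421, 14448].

35

The n-th octagonal number is n(3n−2).
Smallest index with value ≥ 3421: n = 35 (giving 3605).
Largest index with value ≤ 14448: n = 69 (giving 14145).
Indices 35 through 69: 35 terms.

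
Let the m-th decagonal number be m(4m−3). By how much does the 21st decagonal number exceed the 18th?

459

21·(4·21 − 3) = 1701 and 18·(4·18 − 3) = 1242.
Difference: 1701 − 1242 = 459.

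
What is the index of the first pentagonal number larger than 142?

Solve n(3n−1)/2 > 142 for integer n.
The largest n with value ≤ 142 is 9 (since 117 ≤ 142 < 145), so the first above is n = 10, value 145.

10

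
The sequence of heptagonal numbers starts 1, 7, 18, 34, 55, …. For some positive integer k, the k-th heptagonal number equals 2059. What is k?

Set n(5n−3)/2 = 2059, giving 5n² − 3n − 4118 = 0.
The discriminant is 9 + 40·2059 = 82369, and √82369 = 287.
So n = (3 + 287) / 10 = 290/10 = 29.
Check: 29·(5·29 − 3)/2 = 2059. ✓

29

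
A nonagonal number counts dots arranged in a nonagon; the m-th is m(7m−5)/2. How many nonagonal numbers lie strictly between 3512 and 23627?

The n-th nonagonal number is n(7n−5)/2.
Smallest index with value > 3512: n = 33 (giving 3729).
Largest index with value < 23627: n = 82 (giving 23329).
Indices 33 through 82: 50 terms.

50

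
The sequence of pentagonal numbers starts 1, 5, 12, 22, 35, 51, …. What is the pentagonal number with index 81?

9801

81·(3·81 − 1)/2 = 81·242/2 = 81·121 = 9801.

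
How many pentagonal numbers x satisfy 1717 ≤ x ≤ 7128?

36

The n-th pentagonal number is n(3n−1)/2.
Smallest index with value ≥ 1717: n = 34 (giving 1717).
Largest index with value ≤ 7128: n = 69 (giving 7107).
Indices 34 through 69: 36 terms.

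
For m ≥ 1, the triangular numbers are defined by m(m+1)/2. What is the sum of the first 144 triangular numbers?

Σ i(i+1)/2 = (Σi² + Σi) / 2 over i = 1..144.
Σi = 10440 and Σi² = 1005720.
(1·1005720 + 1·10440) / 2 = 1016160/2 = 508080.

508080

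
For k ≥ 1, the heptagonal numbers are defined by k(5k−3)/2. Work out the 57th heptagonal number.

8037

The 57th heptagonal number is n(5n−3)/2 with n = 57.
57·(5·57 − 3)/2 = 57·282/2 = 57·141 = 8037.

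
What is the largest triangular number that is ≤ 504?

Solve n(n+1)/2 ≤ 504 for integer n.
n = 31 gives 496 ≤ 504, while n = 32 gives 528 > 504; so the answer is 496.

496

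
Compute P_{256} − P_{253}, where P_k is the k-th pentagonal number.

2289

256·(3·256 − 1)/2 = 98176 and 253·(3·253 − 1)/2 = 95887.
Difference: 98176 − 95887 = 2289.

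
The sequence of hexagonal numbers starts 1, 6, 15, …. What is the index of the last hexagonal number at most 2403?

Solve n(2n−1) ≤ 2403 for integer n.
n = 34 gives 2278 ≤ 2403, while n = 35 gives 2415 > 2403; so the answer is index 34.

34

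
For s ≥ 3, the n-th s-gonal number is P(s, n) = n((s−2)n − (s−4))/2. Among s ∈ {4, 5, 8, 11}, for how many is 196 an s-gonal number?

2

s = 4: P(4, 14) = 196. ✓
s = 5: P(5, 11) = 176 and P(5, 12) = 210; 196 is not s-gonal.
s = 8: P(8, 8) = 176 and P(8, 9) = 225; 196 is not s-gonal.
s = 11: P(11, 7) = 196. ✓
Hits: s ∈ {4, 11} → 2.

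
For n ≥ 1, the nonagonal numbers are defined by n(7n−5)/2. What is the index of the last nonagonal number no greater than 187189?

231

Solve n(7n−5)/2 ≤ 187189 for integer n.
n = 231 gives 186186 ≤ 187189, while n = 232 gives 187804 > 187189; so the answer is index 231.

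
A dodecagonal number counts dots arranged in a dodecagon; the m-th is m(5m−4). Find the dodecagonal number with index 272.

368832

272·(5·272 − 4) = 272·1356 = 368832.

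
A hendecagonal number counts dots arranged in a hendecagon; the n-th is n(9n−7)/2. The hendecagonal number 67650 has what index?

Set n(9n−7)/2 = 67650, giving 9n² − 7n − 135300 = 0.
The discriminant is 49 + 72·67650 = 4870849, and √4870849 = 2207.
So n = (7 + 2207) / 18 = 2214/18 = 123.
Check: 123·(9·123 − 7)/2 = 67650. ✓

123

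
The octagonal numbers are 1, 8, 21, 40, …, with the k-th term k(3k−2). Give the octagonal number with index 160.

76480

The 160th octagonal number is n(3n−2) with n = 160.
160·(3·160 − 2) = 160·478 = 76480.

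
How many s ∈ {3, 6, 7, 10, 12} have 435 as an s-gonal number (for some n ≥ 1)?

2

s = 3: P(3, 29) = 435. ✓
s = 6: P(6, 15) = 435. ✓
s = 7: P(7, 13) = 403 and P(7, 14) = 469; 435 is not s-gonal.
s = 10: P(10, 10) = 370 and P(10, 11) = 451; 435 is not s-gonal.
s = 12: P(12, 9) = 369 and P(12, 10) = 460; 435 is not s-gonal.
Hits: s ∈ {3, 6} → 2.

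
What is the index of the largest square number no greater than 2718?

52

Solve n² ≤ 2718 for integer n.
n = 52 gives 2704 ≤ 2718, while n = 53 gives 2809 > 2718; so the answer is index 52.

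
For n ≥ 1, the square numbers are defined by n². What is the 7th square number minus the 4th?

33

7² = 49 and 4² = 16.
Difference: 49 − 16 = 33.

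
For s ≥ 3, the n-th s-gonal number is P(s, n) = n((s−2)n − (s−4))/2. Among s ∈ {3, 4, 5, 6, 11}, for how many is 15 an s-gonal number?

s = 3: P(3, 5) = 15. ✓
s = 4: P(4, 3) = 9 and P(4, 4) = 16; 15 is not s-gonal.
s = 5: P(5, 3) = 12 and P(5, 4) = 22; 15 is not s-gonal.
s = 6: P(6, 3) = 15. ✓
s = 11: P(11, 2) = 11 and P(11, 3) = 30; 15 is not s-gonal.
Hits: s ∈ {3, 6} → 2.

2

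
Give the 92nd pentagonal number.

The 92nd pentagonal number is n(3n−1)/2 with n = 92.
92·(3·92 − 1)/2 = 92·275/2 = 12650.

12650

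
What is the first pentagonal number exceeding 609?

Solve n(3n−1)/2 > 609 for integer n.
The largest n with value ≤ 609 is 20 (since 590 ≤ 609 < 651), so the first above is n = 21, value 651.

651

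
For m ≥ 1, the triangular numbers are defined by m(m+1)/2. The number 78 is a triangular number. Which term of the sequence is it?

Set n(n+1)/2 = 78, giving n² + n − 156 = 0.
The discriminant is 1 + 8·78 = 625, and √625 = 25.
So n = (-1 + 25) / 2 = 24/2 = 12.

12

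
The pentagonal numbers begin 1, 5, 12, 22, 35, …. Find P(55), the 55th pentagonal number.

4510

The 55th pentagonal number is n(3n−1)/2 with n = 55.
55·(3·55 − 1)/2 = 55·164/2 = 55·82 = 4510.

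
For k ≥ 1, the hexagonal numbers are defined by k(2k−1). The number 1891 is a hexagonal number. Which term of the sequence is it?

Set n(2n−1) = 1891, giving 2n² − n − 1891 = 0.
So n = (1 + 123) / 4 = 124/4 = 31.

31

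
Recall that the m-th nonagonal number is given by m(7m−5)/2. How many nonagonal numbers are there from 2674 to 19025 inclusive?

The n-th nonagonal number is n(7n−5)/2.
Smallest index with value ≥ 2674: n = 28 (giving 2674).
Largest index with value ≤ 19025: n = 74 (giving 18981).
Indices 28 through 74: 47 terms.

47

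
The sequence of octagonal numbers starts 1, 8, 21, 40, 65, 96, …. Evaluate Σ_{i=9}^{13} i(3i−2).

1735

Σ i(3i−2) = 3Σi² − 2Σi over i = 9..13.
Σi = 91 − 36 = 55 and Σi² = 819 − 204 = 615.
3·615 − 2·55 = 1735.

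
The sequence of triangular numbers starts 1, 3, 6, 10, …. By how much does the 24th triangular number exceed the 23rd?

Consecutive triangular numbers differ by n: T_{24} − T_{23} = 24.

24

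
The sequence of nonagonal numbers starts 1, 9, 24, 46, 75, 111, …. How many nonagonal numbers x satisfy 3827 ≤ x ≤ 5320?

6

The n-th nonagonal number is n(7n−5)/2.
Smallest index with value ≥ 3827: n = 34 (giving 3961).
Largest index with value ≤ 5320: n = 39 (giving 5226).
Indices 34 through 39: 6 terms.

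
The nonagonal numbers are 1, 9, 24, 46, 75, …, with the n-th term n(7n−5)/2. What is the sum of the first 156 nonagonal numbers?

4441216

Σ i(7i−5)/2 = (7Σi² − 5Σi) / 2 over i = 1..156.
Σi = 12246 and Σi² = 1277666.
(7·1277666 − 5·12246) / 2 = 8882432/2 = 4441216.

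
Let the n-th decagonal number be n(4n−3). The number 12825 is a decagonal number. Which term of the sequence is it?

57

Set n(4n−3) = 12825, giving 4n² − 3n − 12825 = 0.
So n = (3 + 453) / 8 = 456/8 = 57.
Check: 57·(4·57 − 3) = 12825. ✓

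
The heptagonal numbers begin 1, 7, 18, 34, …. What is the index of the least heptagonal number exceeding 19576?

89

Solve n(5n−3)/2 > 19576 for integer n.
The largest n with value ≤ 19576 is 88 (since 19228 ≤ 19576 < 19669), so the first above is n = 89, value 19669.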